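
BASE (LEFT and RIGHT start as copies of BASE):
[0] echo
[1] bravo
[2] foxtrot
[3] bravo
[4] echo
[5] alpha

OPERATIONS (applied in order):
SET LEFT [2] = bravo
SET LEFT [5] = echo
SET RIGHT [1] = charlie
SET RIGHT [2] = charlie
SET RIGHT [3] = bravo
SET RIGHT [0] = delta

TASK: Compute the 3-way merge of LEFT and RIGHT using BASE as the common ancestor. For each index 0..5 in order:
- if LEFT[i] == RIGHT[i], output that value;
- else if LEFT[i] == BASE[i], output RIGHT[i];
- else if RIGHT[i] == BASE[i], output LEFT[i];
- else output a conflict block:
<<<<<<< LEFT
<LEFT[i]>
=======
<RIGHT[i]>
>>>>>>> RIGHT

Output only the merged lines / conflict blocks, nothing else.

Final LEFT:  [echo, bravo, bravo, bravo, echo, echo]
Final RIGHT: [delta, charlie, charlie, bravo, echo, alpha]
i=0: L=echo=BASE, R=delta -> take RIGHT -> delta
i=1: L=bravo=BASE, R=charlie -> take RIGHT -> charlie
i=2: BASE=foxtrot L=bravo R=charlie all differ -> CONFLICT
i=3: L=bravo R=bravo -> agree -> bravo
i=4: L=echo R=echo -> agree -> echo
i=5: L=echo, R=alpha=BASE -> take LEFT -> echo

Answer: delta
charlie
<<<<<<< LEFT
bravo
=======
charlie
>>>>>>> RIGHT
bravo
echo
echo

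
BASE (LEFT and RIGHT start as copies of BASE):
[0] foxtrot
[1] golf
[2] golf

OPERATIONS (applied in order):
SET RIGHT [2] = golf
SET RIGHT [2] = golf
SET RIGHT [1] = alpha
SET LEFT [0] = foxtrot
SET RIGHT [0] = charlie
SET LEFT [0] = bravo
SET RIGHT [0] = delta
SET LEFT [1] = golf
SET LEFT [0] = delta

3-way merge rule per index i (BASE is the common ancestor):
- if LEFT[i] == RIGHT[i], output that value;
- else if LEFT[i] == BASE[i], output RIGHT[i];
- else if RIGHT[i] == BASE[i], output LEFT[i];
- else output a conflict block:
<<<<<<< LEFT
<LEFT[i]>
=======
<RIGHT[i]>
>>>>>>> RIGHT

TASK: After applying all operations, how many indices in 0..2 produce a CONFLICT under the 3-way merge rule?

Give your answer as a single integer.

Final LEFT:  [delta, golf, golf]
Final RIGHT: [delta, alpha, golf]
i=0: L=delta R=delta -> agree -> delta
i=1: L=golf=BASE, R=alpha -> take RIGHT -> alpha
i=2: L=golf R=golf -> agree -> golf
Conflict count: 0

Answer: 0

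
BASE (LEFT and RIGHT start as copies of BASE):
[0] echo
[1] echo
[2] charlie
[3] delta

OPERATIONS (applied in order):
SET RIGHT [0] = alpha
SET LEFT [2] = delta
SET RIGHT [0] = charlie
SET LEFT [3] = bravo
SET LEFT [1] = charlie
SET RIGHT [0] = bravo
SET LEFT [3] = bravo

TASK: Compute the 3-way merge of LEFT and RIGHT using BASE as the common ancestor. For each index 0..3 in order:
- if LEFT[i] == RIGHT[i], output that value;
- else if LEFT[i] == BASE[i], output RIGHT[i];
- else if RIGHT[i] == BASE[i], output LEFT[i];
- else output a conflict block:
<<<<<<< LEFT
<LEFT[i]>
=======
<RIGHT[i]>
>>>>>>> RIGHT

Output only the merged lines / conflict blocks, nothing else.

Answer: bravo
charlie
delta
bravo

Derivation:
Final LEFT:  [echo, charlie, delta, bravo]
Final RIGHT: [bravo, echo, charlie, delta]
i=0: L=echo=BASE, R=bravo -> take RIGHT -> bravo
i=1: L=charlie, R=echo=BASE -> take LEFT -> charlie
i=2: L=delta, R=charlie=BASE -> take LEFT -> delta
i=3: L=bravo, R=delta=BASE -> take LEFT -> bravo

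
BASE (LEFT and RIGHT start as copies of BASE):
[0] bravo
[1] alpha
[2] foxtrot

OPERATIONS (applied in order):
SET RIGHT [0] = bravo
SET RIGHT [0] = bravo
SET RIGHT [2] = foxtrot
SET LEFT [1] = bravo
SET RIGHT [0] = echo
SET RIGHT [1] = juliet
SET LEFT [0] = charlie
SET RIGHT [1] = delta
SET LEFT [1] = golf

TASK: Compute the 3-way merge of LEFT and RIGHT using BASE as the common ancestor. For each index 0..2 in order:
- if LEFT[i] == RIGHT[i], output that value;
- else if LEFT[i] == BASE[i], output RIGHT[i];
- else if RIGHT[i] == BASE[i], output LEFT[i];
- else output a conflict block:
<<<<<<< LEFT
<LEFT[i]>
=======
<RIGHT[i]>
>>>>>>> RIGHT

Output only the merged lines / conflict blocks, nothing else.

Answer: <<<<<<< LEFT
charlie
=======
echo
>>>>>>> RIGHT
<<<<<<< LEFT
golf
=======
delta
>>>>>>> RIGHT
foxtrot

Derivation:
Final LEFT:  [charlie, golf, foxtrot]
Final RIGHT: [echo, delta, foxtrot]
i=0: BASE=bravo L=charlie R=echo all differ -> CONFLICT
i=1: BASE=alpha L=golf R=delta all differ -> CONFLICT
i=2: L=foxtrot R=foxtrot -> agree -> foxtrot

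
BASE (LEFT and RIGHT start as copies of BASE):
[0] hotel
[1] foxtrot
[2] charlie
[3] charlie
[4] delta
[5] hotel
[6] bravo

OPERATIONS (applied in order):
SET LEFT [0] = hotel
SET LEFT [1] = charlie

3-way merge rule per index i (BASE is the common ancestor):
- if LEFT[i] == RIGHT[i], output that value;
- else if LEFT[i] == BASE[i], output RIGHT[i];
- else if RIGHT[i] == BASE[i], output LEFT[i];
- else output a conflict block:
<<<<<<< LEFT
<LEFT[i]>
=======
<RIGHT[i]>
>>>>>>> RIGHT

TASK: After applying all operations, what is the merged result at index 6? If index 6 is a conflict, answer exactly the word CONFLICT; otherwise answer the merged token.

Final LEFT:  [hotel, charlie, charlie, charlie, delta, hotel, bravo]
Final RIGHT: [hotel, foxtrot, charlie, charlie, delta, hotel, bravo]
i=0: L=hotel R=hotel -> agree -> hotel
i=1: L=charlie, R=foxtrot=BASE -> take LEFT -> charlie
i=2: L=charlie R=charlie -> agree -> charlie
i=3: L=charlie R=charlie -> agree -> charlie
i=4: L=delta R=delta -> agree -> delta
i=5: L=hotel R=hotel -> agree -> hotel
i=6: L=bravo R=bravo -> agree -> bravo
Index 6 -> bravo

Answer: bravo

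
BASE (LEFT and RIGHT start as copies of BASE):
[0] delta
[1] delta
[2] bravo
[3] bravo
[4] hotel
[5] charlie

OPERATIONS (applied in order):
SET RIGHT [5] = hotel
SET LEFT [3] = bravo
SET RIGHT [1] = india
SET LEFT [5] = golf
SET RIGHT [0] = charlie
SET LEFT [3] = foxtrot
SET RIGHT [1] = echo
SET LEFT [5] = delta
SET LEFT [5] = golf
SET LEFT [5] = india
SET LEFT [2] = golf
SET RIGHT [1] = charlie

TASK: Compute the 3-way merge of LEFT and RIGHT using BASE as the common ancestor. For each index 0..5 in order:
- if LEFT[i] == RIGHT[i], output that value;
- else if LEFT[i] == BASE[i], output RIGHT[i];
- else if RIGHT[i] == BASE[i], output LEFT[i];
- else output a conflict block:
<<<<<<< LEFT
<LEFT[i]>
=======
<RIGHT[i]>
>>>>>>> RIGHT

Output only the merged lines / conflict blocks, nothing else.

Answer: charlie
charlie
golf
foxtrot
hotel
<<<<<<< LEFT
india
=======
hotel
>>>>>>> RIGHT

Derivation:
Final LEFT:  [delta, delta, golf, foxtrot, hotel, india]
Final RIGHT: [charlie, charlie, bravo, bravo, hotel, hotel]
i=0: L=delta=BASE, R=charlie -> take RIGHT -> charlie
i=1: L=delta=BASE, R=charlie -> take RIGHT -> charlie
i=2: L=golf, R=bravo=BASE -> take LEFT -> golf
i=3: L=foxtrot, R=bravo=BASE -> take LEFT -> foxtrot
i=4: L=hotel R=hotel -> agree -> hotel
i=5: BASE=charlie L=india R=hotel all differ -> CONFLICT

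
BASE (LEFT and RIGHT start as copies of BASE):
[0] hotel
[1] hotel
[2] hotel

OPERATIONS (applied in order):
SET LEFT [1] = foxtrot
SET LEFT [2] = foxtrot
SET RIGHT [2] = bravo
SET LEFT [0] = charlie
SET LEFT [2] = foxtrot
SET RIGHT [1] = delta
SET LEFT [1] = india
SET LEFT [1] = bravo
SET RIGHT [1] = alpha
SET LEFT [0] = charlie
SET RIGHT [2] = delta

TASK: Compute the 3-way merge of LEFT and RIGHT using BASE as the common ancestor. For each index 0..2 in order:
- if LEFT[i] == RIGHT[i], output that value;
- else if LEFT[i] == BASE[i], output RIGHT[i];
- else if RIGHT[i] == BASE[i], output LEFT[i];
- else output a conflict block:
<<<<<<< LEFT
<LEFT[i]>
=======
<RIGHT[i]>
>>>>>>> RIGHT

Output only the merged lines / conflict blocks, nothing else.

Answer: charlie
<<<<<<< LEFT
bravo
=======
alpha
>>>>>>> RIGHT
<<<<<<< LEFT
foxtrot
=======
delta
>>>>>>> RIGHT

Derivation:
Final LEFT:  [charlie, bravo, foxtrot]
Final RIGHT: [hotel, alpha, delta]
i=0: L=charlie, R=hotel=BASE -> take LEFT -> charlie
i=1: BASE=hotel L=bravo R=alpha all differ -> CONFLICT
i=2: BASE=hotel L=foxtrot R=delta all differ -> CONFLICT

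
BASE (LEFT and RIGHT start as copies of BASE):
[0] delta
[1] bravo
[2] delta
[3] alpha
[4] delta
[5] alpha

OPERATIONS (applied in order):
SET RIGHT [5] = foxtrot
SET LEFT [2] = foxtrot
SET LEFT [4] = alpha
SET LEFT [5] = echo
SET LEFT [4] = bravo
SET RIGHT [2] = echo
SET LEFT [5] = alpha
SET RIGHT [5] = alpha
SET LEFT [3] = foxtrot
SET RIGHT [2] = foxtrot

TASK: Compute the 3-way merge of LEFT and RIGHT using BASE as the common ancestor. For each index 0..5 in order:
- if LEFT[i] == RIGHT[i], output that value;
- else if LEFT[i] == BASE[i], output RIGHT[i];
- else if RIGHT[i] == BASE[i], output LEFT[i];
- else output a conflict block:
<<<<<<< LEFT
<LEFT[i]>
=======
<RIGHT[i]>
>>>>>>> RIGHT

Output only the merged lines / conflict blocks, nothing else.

Answer: delta
bravo
foxtrot
foxtrot
bravo
alpha

Derivation:
Final LEFT:  [delta, bravo, foxtrot, foxtrot, bravo, alpha]
Final RIGHT: [delta, bravo, foxtrot, alpha, delta, alpha]
i=0: L=delta R=delta -> agree -> delta
i=1: L=bravo R=bravo -> agree -> bravo
i=2: L=foxtrot R=foxtrot -> agree -> foxtrot
i=3: L=foxtrot, R=alpha=BASE -> take LEFT -> foxtrot
i=4: L=bravo, R=delta=BASE -> take LEFT -> bravo
i=5: L=alpha R=alpha -> agree -> alpha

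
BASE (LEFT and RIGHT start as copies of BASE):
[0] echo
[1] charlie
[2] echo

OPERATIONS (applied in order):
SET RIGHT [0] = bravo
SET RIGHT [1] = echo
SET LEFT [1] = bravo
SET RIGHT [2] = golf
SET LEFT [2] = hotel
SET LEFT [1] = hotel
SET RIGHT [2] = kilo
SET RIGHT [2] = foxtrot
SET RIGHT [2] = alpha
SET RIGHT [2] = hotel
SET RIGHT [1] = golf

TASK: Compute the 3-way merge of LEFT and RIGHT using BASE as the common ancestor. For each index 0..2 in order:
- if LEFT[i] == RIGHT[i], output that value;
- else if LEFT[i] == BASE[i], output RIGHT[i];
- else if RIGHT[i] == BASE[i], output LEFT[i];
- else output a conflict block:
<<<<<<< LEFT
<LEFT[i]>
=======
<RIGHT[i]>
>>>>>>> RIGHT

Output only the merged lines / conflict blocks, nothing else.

Answer: bravo
<<<<<<< LEFT
hotel
=======
golf
>>>>>>> RIGHT
hotel

Derivation:
Final LEFT:  [echo, hotel, hotel]
Final RIGHT: [bravo, golf, hotel]
i=0: L=echo=BASE, R=bravo -> take RIGHT -> bravo
i=1: BASE=charlie L=hotel R=golf all differ -> CONFLICT
i=2: L=hotel R=hotel -> agree -> hotel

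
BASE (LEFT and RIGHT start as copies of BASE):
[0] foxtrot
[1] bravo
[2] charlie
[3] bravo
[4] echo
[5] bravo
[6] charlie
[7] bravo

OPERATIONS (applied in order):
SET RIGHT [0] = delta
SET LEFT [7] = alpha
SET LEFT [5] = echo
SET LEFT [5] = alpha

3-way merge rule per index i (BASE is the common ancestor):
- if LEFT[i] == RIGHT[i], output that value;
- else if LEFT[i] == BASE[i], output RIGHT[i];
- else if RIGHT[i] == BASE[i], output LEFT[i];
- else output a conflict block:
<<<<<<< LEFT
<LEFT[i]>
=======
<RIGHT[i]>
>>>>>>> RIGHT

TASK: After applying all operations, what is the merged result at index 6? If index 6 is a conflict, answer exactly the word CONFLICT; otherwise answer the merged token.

Answer: charlie

Derivation:
Final LEFT:  [foxtrot, bravo, charlie, bravo, echo, alpha, charlie, alpha]
Final RIGHT: [delta, bravo, charlie, bravo, echo, bravo, charlie, bravo]
i=0: L=foxtrot=BASE, R=delta -> take RIGHT -> delta
i=1: L=bravo R=bravo -> agree -> bravo
i=2: L=charlie R=charlie -> agree -> charlie
i=3: L=bravo R=bravo -> agree -> bravo
i=4: L=echo R=echo -> agree -> echo
i=5: L=alpha, R=bravo=BASE -> take LEFT -> alpha
i=6: L=charlie R=charlie -> agree -> charlie
i=7: L=alpha, R=bravo=BASE -> take LEFT -> alpha
Index 6 -> charlie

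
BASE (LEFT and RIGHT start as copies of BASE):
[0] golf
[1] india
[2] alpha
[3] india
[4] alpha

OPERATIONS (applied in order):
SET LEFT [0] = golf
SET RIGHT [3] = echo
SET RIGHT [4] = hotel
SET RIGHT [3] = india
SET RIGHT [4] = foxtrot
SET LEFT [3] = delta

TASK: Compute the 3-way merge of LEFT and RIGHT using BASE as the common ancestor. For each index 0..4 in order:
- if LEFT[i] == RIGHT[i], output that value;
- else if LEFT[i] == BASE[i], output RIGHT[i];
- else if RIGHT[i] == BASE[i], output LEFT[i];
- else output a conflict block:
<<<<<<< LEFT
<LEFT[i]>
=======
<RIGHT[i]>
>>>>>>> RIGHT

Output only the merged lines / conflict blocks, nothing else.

Answer: golf
india
alpha
delta
foxtrot

Derivation:
Final LEFT:  [golf, india, alpha, delta, alpha]
Final RIGHT: [golf, india, alpha, india, foxtrot]
i=0: L=golf R=golf -> agree -> golf
i=1: L=india R=india -> agree -> india
i=2: L=alpha R=alpha -> agree -> alpha
i=3: L=delta, R=india=BASE -> take LEFT -> delta
i=4: L=alpha=BASE, R=foxtrot -> take RIGHT -> foxtrot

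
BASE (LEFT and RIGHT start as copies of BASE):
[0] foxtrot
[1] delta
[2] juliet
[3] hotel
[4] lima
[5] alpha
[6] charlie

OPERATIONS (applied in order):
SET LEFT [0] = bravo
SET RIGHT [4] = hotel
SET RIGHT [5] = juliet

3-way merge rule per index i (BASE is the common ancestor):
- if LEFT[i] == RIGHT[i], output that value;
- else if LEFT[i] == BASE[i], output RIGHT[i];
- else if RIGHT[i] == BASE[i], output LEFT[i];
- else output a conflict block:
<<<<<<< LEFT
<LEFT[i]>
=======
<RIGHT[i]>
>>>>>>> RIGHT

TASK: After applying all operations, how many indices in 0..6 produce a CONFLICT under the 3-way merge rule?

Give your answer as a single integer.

Final LEFT:  [bravo, delta, juliet, hotel, lima, alpha, charlie]
Final RIGHT: [foxtrot, delta, juliet, hotel, hotel, juliet, charlie]
i=0: L=bravo, R=foxtrot=BASE -> take LEFT -> bravo
i=1: L=delta R=delta -> agree -> delta
i=2: L=juliet R=juliet -> agree -> juliet
i=3: L=hotel R=hotel -> agree -> hotel
i=4: L=lima=BASE, R=hotel -> take RIGHT -> hotel
i=5: L=alpha=BASE, R=juliet -> take RIGHT -> juliet
i=6: L=charlie R=charlie -> agree -> charlie
Conflict count: 0

Answer: 0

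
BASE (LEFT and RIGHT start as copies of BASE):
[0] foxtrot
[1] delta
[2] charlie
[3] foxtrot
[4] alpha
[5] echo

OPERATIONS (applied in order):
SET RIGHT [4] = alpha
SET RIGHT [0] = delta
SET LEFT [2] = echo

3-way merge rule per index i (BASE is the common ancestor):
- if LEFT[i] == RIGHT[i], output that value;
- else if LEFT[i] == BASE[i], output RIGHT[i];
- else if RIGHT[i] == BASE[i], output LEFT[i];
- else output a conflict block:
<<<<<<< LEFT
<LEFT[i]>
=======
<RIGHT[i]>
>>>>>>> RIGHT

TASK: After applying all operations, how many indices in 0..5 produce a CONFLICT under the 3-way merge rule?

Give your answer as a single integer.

Answer: 0

Derivation:
Final LEFT:  [foxtrot, delta, echo, foxtrot, alpha, echo]
Final RIGHT: [delta, delta, charlie, foxtrot, alpha, echo]
i=0: L=foxtrot=BASE, R=delta -> take RIGHT -> delta
i=1: L=delta R=delta -> agree -> delta
i=2: L=echo, R=charlie=BASE -> take LEFT -> echo
i=3: L=foxtrot R=foxtrot -> agree -> foxtrot
i=4: L=alpha R=alpha -> agree -> alpha
i=5: L=echo R=echo -> agree -> echo
Conflict count: 0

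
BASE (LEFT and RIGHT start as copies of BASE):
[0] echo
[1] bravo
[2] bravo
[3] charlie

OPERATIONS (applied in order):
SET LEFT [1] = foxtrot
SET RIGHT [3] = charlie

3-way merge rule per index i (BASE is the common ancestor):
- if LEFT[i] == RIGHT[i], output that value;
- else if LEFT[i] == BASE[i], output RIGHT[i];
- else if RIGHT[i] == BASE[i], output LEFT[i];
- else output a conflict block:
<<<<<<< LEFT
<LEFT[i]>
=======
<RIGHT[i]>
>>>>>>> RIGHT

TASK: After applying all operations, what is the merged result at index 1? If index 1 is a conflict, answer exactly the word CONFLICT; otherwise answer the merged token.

Answer: foxtrot

Derivation:
Final LEFT:  [echo, foxtrot, bravo, charlie]
Final RIGHT: [echo, bravo, bravo, charlie]
i=0: L=echo R=echo -> agree -> echo
i=1: L=foxtrot, R=bravo=BASE -> take LEFT -> foxtrot
i=2: L=bravo R=bravo -> agree -> bravo
i=3: L=charlie R=charlie -> agree -> charlie
Index 1 -> foxtrot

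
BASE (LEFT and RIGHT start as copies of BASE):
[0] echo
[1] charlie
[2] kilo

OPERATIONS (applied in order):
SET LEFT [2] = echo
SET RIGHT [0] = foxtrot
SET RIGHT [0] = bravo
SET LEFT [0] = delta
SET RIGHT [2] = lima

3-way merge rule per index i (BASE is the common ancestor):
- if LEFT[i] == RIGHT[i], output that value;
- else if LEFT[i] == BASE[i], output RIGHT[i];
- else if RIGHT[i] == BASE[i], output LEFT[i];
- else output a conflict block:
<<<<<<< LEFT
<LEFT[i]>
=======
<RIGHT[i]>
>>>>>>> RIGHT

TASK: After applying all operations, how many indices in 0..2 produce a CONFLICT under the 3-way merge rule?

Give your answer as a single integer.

Final LEFT:  [delta, charlie, echo]
Final RIGHT: [bravo, charlie, lima]
i=0: BASE=echo L=delta R=bravo all differ -> CONFLICT
i=1: L=charlie R=charlie -> agree -> charlie
i=2: BASE=kilo L=echo R=lima all differ -> CONFLICT
Conflict count: 2

Answer: 2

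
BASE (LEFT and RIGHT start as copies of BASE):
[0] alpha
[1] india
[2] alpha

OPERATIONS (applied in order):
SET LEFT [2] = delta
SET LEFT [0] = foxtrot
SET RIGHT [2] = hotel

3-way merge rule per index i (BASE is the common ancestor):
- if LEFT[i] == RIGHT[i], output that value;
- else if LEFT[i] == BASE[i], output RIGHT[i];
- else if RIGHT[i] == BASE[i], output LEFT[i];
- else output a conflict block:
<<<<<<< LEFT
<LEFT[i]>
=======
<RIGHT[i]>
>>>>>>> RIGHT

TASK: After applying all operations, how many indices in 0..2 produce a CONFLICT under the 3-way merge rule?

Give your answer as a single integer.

Final LEFT:  [foxtrot, india, delta]
Final RIGHT: [alpha, india, hotel]
i=0: L=foxtrot, R=alpha=BASE -> take LEFT -> foxtrot
i=1: L=india R=india -> agree -> india
i=2: BASE=alpha L=delta R=hotel all differ -> CONFLICT
Conflict count: 1

Answer: 1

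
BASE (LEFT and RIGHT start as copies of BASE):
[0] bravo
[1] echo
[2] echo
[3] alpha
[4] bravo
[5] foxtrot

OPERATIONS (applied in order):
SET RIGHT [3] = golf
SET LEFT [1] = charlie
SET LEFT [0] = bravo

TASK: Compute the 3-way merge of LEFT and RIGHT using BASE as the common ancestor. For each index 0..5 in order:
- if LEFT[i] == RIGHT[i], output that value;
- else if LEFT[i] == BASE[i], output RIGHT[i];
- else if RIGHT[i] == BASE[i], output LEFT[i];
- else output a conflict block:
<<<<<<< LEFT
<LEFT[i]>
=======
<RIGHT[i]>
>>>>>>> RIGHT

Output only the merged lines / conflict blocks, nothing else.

Answer: bravo
charlie
echo
golf
bravo
foxtrot

Derivation:
Final LEFT:  [bravo, charlie, echo, alpha, bravo, foxtrot]
Final RIGHT: [bravo, echo, echo, golf, bravo, foxtrot]
i=0: L=bravo R=bravo -> agree -> bravo
i=1: L=charlie, R=echo=BASE -> take LEFT -> charlie
i=2: L=echo R=echo -> agree -> echo
i=3: L=alpha=BASE, R=golf -> take RIGHT -> golf
i=4: L=bravo R=bravo -> agree -> bravo
i=5: L=foxtrot R=foxtrot -> agree -> foxtrot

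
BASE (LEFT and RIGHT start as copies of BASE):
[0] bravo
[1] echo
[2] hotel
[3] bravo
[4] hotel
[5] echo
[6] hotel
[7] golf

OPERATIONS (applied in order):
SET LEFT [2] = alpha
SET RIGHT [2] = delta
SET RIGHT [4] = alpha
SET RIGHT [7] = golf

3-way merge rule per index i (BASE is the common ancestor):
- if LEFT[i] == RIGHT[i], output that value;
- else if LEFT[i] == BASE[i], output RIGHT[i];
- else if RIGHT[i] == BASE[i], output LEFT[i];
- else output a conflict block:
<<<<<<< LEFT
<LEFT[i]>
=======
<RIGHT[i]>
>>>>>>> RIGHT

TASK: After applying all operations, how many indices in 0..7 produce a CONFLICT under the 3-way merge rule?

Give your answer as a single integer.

Final LEFT:  [bravo, echo, alpha, bravo, hotel, echo, hotel, golf]
Final RIGHT: [bravo, echo, delta, bravo, alpha, echo, hotel, golf]
i=0: L=bravo R=bravo -> agree -> bravo
i=1: L=echo R=echo -> agree -> echo
i=2: BASE=hotel L=alpha R=delta all differ -> CONFLICT
i=3: L=bravo R=bravo -> agree -> bravo
i=4: L=hotel=BASE, R=alpha -> take RIGHT -> alpha
i=5: L=echo R=echo -> agree -> echo
i=6: L=hotel R=hotel -> agree -> hotel
i=7: L=golf R=golf -> agree -> golf
Conflict count: 1

Answer: 1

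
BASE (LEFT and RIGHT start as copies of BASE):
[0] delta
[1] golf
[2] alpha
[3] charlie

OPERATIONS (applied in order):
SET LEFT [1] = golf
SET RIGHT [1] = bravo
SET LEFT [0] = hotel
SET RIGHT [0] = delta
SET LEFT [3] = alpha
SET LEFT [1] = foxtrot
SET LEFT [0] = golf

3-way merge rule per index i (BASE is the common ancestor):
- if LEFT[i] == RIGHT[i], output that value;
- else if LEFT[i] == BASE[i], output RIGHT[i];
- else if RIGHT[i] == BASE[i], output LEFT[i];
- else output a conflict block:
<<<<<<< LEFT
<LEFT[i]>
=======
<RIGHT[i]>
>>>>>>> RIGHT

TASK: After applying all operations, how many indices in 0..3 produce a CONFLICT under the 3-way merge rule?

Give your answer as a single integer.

Answer: 1

Derivation:
Final LEFT:  [golf, foxtrot, alpha, alpha]
Final RIGHT: [delta, bravo, alpha, charlie]
i=0: L=golf, R=delta=BASE -> take LEFT -> golf
i=1: BASE=golf L=foxtrot R=bravo all differ -> CONFLICT
i=2: L=alpha R=alpha -> agree -> alpha
i=3: L=alpha, R=charlie=BASE -> take LEFT -> alpha
Conflict count: 1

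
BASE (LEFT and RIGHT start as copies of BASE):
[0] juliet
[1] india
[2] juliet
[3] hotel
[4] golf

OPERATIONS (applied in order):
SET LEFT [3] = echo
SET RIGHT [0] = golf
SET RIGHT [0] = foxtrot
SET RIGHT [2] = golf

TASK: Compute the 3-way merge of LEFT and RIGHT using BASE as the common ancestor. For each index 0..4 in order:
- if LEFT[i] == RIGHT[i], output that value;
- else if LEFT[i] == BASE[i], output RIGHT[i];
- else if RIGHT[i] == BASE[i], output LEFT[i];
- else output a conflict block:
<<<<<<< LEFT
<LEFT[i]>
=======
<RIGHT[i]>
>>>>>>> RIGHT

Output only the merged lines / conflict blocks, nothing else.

Answer: foxtrot
india
golf
echo
golf

Derivation:
Final LEFT:  [juliet, india, juliet, echo, golf]
Final RIGHT: [foxtrot, india, golf, hotel, golf]
i=0: L=juliet=BASE, R=foxtrot -> take RIGHT -> foxtrot
i=1: L=india R=india -> agree -> india
i=2: L=juliet=BASE, R=golf -> take RIGHT -> golf
i=3: L=echo, R=hotel=BASE -> take LEFT -> echo
i=4: L=golf R=golf -> agree -> golf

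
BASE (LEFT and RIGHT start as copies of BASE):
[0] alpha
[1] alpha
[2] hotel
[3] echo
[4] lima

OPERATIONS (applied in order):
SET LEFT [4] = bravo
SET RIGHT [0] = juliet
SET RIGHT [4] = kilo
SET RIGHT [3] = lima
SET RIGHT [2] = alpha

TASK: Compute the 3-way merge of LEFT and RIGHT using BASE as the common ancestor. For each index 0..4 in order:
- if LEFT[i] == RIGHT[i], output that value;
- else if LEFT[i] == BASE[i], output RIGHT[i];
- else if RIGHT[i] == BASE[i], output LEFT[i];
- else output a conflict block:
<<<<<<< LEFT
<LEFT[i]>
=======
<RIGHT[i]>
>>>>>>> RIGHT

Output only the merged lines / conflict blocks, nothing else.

Final LEFT:  [alpha, alpha, hotel, echo, bravo]
Final RIGHT: [juliet, alpha, alpha, lima, kilo]
i=0: L=alpha=BASE, R=juliet -> take RIGHT -> juliet
i=1: L=alpha R=alpha -> agree -> alpha
i=2: L=hotel=BASE, R=alpha -> take RIGHT -> alpha
i=3: L=echo=BASE, R=lima -> take RIGHT -> lima
i=4: BASE=lima L=bravo R=kilo all differ -> CONFLICT

Answer: juliet
alpha
alpha
lima
<<<<<<< LEFT
bravo
=======
kilo
>>>>>>> RIGHT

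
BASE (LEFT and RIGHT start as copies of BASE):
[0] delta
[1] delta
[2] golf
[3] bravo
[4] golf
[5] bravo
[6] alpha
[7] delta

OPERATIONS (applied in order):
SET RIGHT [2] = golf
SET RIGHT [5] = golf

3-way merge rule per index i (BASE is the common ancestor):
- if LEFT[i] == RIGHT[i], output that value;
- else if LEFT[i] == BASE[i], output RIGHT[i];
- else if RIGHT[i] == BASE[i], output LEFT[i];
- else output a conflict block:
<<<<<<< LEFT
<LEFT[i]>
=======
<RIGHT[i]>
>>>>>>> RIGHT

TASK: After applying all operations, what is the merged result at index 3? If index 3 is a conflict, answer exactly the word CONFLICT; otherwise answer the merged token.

Final LEFT:  [delta, delta, golf, bravo, golf, bravo, alpha, delta]
Final RIGHT: [delta, delta, golf, bravo, golf, golf, alpha, delta]
i=0: L=delta R=delta -> agree -> delta
i=1: L=delta R=delta -> agree -> delta
i=2: L=golf R=golf -> agree -> golf
i=3: L=bravo R=bravo -> agree -> bravo
i=4: L=golf R=golf -> agree -> golf
i=5: L=bravo=BASE, R=golf -> take RIGHT -> golf
i=6: L=alpha R=alpha -> agree -> alpha
i=7: L=delta R=delta -> agree -> delta
Index 3 -> bravo

Answer: bravo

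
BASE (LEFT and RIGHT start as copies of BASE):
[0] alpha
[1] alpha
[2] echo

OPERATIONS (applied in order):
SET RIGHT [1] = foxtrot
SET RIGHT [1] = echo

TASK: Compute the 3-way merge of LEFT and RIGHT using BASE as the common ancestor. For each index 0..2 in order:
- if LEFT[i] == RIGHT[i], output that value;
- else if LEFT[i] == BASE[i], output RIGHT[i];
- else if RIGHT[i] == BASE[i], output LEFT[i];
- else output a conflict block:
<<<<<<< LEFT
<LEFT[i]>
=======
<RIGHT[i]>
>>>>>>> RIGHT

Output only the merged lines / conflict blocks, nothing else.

Answer: alpha
echo
echo

Derivation:
Final LEFT:  [alpha, alpha, echo]
Final RIGHT: [alpha, echo, echo]
i=0: L=alpha R=alpha -> agree -> alpha
i=1: L=alpha=BASE, R=echo -> take RIGHT -> echo
i=2: L=echo R=echo -> agree -> echo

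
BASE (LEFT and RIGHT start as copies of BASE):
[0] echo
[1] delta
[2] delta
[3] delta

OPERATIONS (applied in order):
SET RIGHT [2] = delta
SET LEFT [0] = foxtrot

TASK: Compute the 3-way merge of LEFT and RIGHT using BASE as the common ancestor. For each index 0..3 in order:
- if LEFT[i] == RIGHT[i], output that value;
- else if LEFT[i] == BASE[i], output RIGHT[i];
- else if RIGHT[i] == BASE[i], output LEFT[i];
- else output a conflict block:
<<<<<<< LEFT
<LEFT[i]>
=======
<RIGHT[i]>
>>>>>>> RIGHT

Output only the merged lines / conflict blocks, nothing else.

Answer: foxtrot
delta
delta
delta

Derivation:
Final LEFT:  [foxtrot, delta, delta, delta]
Final RIGHT: [echo, delta, delta, delta]
i=0: L=foxtrot, R=echo=BASE -> take LEFT -> foxtrot
i=1: L=delta R=delta -> agree -> delta
i=2: L=delta R=delta -> agree -> delta
i=3: L=delta R=delta -> agree -> delta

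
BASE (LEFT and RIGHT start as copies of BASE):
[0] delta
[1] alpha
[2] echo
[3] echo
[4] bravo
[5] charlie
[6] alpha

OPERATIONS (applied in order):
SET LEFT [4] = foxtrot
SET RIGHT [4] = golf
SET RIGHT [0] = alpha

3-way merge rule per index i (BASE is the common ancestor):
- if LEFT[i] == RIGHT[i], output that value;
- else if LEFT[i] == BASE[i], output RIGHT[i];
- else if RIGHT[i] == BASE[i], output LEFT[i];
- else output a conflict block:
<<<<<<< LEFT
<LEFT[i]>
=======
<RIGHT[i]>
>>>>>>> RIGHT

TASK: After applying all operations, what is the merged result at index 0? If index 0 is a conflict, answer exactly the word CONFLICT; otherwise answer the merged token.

Final LEFT:  [delta, alpha, echo, echo, foxtrot, charlie, alpha]
Final RIGHT: [alpha, alpha, echo, echo, golf, charlie, alpha]
i=0: L=delta=BASE, R=alpha -> take RIGHT -> alpha
i=1: L=alpha R=alpha -> agree -> alpha
i=2: L=echo R=echo -> agree -> echo
i=3: L=echo R=echo -> agree -> echo
i=4: BASE=bravo L=foxtrot R=golf all differ -> CONFLICT
i=5: L=charlie R=charlie -> agree -> charlie
i=6: L=alpha R=alpha -> agree -> alpha
Index 0 -> alpha

Answer: alpha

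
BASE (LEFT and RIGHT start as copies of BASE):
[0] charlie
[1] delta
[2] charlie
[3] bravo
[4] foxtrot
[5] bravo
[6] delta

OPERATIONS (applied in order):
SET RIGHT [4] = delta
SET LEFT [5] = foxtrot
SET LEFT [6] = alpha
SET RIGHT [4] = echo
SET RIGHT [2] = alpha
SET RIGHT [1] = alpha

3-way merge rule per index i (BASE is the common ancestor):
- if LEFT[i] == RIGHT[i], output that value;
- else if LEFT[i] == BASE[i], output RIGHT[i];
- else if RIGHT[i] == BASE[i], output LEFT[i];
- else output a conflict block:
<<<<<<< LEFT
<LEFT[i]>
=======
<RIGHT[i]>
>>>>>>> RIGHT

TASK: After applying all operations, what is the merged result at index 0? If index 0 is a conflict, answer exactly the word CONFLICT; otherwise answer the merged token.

Answer: charlie

Derivation:
Final LEFT:  [charlie, delta, charlie, bravo, foxtrot, foxtrot, alpha]
Final RIGHT: [charlie, alpha, alpha, bravo, echo, bravo, delta]
i=0: L=charlie R=charlie -> agree -> charlie
i=1: L=delta=BASE, R=alpha -> take RIGHT -> alpha
i=2: L=charlie=BASE, R=alpha -> take RIGHT -> alpha
i=3: L=bravo R=bravo -> agree -> bravo
i=4: L=foxtrot=BASE, R=echo -> take RIGHT -> echo
i=5: L=foxtrot, R=bravo=BASE -> take LEFT -> foxtrot
i=6: L=alpha, R=delta=BASE -> take LEFT -> alpha
Index 0 -> charlie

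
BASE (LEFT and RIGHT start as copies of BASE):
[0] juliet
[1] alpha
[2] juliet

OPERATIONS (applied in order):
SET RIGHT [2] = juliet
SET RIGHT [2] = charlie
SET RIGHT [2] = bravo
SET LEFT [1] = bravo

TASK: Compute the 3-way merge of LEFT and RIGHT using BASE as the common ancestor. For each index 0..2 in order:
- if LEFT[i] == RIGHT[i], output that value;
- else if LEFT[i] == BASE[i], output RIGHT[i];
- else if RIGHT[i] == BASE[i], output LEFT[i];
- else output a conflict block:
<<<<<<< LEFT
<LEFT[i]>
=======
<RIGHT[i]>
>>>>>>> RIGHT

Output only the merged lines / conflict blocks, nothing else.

Final LEFT:  [juliet, bravo, juliet]
Final RIGHT: [juliet, alpha, bravo]
i=0: L=juliet R=juliet -> agree -> juliet
i=1: L=bravo, R=alpha=BASE -> take LEFT -> bravo
i=2: L=juliet=BASE, R=bravo -> take RIGHT -> bravo

Answer: juliet
bravo
bravo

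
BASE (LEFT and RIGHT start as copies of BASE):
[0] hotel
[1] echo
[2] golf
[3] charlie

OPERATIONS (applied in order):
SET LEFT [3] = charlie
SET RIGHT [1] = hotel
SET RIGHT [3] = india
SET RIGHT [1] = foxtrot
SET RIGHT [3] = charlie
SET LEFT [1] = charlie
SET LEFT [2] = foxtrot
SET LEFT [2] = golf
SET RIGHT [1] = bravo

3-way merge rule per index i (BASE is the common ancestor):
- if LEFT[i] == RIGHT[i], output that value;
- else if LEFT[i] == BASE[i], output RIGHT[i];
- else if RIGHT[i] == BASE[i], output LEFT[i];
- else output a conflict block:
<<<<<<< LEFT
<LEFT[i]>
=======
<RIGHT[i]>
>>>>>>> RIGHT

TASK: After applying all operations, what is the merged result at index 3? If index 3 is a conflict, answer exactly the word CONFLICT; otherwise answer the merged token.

Final LEFT:  [hotel, charlie, golf, charlie]
Final RIGHT: [hotel, bravo, golf, charlie]
i=0: L=hotel R=hotel -> agree -> hotel
i=1: BASE=echo L=charlie R=bravo all differ -> CONFLICT
i=2: L=golf R=golf -> agree -> golf
i=3: L=charlie R=charlie -> agree -> charlie
Index 3 -> charlie

Answer: charlie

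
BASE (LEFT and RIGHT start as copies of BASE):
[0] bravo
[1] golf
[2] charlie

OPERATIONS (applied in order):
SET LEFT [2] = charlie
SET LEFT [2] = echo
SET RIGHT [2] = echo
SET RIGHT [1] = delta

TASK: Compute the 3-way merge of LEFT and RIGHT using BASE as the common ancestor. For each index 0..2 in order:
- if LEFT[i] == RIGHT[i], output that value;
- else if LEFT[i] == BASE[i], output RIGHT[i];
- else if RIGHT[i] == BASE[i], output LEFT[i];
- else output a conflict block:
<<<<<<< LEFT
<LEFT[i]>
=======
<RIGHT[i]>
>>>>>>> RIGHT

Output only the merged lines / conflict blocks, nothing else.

Final LEFT:  [bravo, golf, echo]
Final RIGHT: [bravo, delta, echo]
i=0: L=bravo R=bravo -> agree -> bravo
i=1: L=golf=BASE, R=delta -> take RIGHT -> delta
i=2: L=echo R=echo -> agree -> echo

Answer: bravo
delta
echo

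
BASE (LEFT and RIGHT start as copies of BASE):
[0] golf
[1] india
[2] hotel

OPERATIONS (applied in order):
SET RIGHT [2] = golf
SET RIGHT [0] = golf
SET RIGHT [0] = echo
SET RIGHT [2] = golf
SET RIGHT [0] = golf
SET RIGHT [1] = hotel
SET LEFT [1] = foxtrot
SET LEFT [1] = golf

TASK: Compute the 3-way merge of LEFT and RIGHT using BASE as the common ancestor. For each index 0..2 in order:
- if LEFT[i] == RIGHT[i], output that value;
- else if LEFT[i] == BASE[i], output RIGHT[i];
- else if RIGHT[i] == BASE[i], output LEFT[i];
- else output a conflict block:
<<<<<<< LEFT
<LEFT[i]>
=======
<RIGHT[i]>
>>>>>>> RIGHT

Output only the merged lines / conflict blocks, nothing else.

Final LEFT:  [golf, golf, hotel]
Final RIGHT: [golf, hotel, golf]
i=0: L=golf R=golf -> agree -> golf
i=1: BASE=india L=golf R=hotel all differ -> CONFLICT
i=2: L=hotel=BASE, R=golf -> take RIGHT -> golf

Answer: golf
<<<<<<< LEFT
golf
=======
hotel
>>>>>>> RIGHT
golf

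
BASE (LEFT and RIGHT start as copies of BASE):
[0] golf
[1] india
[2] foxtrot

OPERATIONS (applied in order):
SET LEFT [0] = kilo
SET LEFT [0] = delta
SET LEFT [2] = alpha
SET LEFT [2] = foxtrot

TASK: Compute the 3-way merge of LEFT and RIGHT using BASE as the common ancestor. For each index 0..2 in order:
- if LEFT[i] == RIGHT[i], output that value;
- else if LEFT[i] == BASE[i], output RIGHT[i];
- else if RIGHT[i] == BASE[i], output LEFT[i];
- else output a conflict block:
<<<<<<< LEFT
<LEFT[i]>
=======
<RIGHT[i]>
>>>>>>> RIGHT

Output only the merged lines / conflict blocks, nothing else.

Answer: delta
india
foxtrot

Derivation:
Final LEFT:  [delta, india, foxtrot]
Final RIGHT: [golf, india, foxtrot]
i=0: L=delta, R=golf=BASE -> take LEFT -> delta
i=1: L=india R=india -> agree -> india
i=2: L=foxtrot R=foxtrot -> agree -> foxtrot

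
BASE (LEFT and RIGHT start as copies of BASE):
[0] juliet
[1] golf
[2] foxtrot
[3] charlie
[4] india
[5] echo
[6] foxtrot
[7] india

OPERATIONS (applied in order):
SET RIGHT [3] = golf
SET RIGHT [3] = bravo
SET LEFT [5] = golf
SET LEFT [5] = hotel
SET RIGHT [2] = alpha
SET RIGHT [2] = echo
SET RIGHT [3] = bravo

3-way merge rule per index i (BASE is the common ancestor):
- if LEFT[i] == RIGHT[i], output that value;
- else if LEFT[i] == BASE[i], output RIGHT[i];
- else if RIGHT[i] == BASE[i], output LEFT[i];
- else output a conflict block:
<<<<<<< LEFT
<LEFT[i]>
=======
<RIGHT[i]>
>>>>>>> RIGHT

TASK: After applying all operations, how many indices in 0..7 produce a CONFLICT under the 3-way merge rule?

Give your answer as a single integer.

Final LEFT:  [juliet, golf, foxtrot, charlie, india, hotel, foxtrot, india]
Final RIGHT: [juliet, golf, echo, bravo, india, echo, foxtrot, india]
i=0: L=juliet R=juliet -> agree -> juliet
i=1: L=golf R=golf -> agree -> golf
i=2: L=foxtrot=BASE, R=echo -> take RIGHT -> echo
i=3: L=charlie=BASE, R=bravo -> take RIGHT -> bravo
i=4: L=india R=india -> agree -> india
i=5: L=hotel, R=echo=BASE -> take LEFT -> hotel
i=6: L=foxtrot R=foxtrot -> agree -> foxtrot
i=7: L=india R=india -> agree -> india
Conflict count: 0

Answer: 0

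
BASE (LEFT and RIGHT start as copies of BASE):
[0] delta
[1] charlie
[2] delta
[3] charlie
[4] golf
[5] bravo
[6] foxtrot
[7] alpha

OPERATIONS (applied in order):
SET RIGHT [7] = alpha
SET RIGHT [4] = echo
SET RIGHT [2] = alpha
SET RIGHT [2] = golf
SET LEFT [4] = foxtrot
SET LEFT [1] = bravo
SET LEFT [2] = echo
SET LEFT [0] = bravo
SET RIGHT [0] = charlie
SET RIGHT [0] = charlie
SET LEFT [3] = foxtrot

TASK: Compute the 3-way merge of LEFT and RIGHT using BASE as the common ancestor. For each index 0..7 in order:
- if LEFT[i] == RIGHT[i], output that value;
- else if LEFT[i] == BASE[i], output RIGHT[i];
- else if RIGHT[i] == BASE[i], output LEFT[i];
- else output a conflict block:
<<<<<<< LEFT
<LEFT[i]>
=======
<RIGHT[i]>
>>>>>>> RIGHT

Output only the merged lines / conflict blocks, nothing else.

Answer: <<<<<<< LEFT
bravo
=======
charlie
>>>>>>> RIGHT
bravo
<<<<<<< LEFT
echo
=======
golf
>>>>>>> RIGHT
foxtrot
<<<<<<< LEFT
foxtrot
=======
echo
>>>>>>> RIGHT
bravo
foxtrot
alpha

Derivation:
Final LEFT:  [bravo, bravo, echo, foxtrot, foxtrot, bravo, foxtrot, alpha]
Final RIGHT: [charlie, charlie, golf, charlie, echo, bravo, foxtrot, alpha]
i=0: BASE=delta L=bravo R=charlie all differ -> CONFLICT
i=1: L=bravo, R=charlie=BASE -> take LEFT -> bravo
i=2: BASE=delta L=echo R=golf all differ -> CONFLICT
i=3: L=foxtrot, R=charlie=BASE -> take LEFT -> foxtrot
i=4: BASE=golf L=foxtrot R=echo all differ -> CONFLICT
i=5: L=bravo R=bravo -> agree -> bravo
i=6: L=foxtrot R=foxtrot -> agree -> foxtrot
i=7: L=alpha R=alpha -> agree -> alpha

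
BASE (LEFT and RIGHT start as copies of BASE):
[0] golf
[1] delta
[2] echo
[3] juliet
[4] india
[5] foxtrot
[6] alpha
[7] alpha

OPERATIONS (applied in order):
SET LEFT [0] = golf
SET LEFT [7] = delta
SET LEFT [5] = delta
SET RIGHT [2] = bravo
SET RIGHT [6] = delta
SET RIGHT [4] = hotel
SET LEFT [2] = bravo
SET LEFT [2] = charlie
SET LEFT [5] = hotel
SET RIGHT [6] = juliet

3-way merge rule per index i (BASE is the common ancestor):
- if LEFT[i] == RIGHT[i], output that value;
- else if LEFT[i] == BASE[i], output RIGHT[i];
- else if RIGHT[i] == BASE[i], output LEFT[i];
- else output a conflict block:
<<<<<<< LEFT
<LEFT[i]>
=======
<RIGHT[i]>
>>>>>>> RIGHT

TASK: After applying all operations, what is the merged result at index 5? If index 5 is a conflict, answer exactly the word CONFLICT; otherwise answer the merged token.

Final LEFT:  [golf, delta, charlie, juliet, india, hotel, alpha, delta]
Final RIGHT: [golf, delta, bravo, juliet, hotel, foxtrot, juliet, alpha]
i=0: L=golf R=golf -> agree -> golf
i=1: L=delta R=delta -> agree -> delta
i=2: BASE=echo L=charlie R=bravo all differ -> CONFLICT
i=3: L=juliet R=juliet -> agree -> juliet
i=4: L=india=BASE, R=hotel -> take RIGHT -> hotel
i=5: L=hotel, R=foxtrot=BASE -> take LEFT -> hotel
i=6: L=alpha=BASE, R=juliet -> take RIGHT -> juliet
i=7: L=delta, R=alpha=BASE -> take LEFT -> delta
Index 5 -> hotel

Answer: hotel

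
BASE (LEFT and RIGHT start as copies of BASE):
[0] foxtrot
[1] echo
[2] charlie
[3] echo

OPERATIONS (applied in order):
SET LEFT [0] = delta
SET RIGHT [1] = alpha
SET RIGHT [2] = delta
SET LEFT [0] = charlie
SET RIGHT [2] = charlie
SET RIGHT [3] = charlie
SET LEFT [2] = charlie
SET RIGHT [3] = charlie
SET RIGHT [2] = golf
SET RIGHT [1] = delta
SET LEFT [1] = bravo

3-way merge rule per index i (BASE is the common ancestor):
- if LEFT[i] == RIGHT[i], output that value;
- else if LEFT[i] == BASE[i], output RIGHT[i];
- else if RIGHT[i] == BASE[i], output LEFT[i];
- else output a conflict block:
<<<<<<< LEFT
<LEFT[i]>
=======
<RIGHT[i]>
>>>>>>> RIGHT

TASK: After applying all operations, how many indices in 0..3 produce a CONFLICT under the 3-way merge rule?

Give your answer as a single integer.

Final LEFT:  [charlie, bravo, charlie, echo]
Final RIGHT: [foxtrot, delta, golf, charlie]
i=0: L=charlie, R=foxtrot=BASE -> take LEFT -> charlie
i=1: BASE=echo L=bravo R=delta all differ -> CONFLICT
i=2: L=charlie=BASE, R=golf -> take RIGHT -> golf
i=3: L=echo=BASE, R=charlie -> take RIGHT -> charlie
Conflict count: 1

Answer: 1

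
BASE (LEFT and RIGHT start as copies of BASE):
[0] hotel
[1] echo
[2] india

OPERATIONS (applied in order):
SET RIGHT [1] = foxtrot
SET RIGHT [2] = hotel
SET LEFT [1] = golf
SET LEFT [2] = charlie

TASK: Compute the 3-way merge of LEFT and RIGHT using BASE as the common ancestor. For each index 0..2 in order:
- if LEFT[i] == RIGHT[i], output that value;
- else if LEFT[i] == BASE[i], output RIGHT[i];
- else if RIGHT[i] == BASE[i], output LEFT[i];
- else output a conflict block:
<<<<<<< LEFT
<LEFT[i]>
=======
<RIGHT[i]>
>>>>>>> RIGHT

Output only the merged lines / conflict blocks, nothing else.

Final LEFT:  [hotel, golf, charlie]
Final RIGHT: [hotel, foxtrot, hotel]
i=0: L=hotel R=hotel -> agree -> hotel
i=1: BASE=echo L=golf R=foxtrot all differ -> CONFLICT
i=2: BASE=india L=charlie R=hotel all differ -> CONFLICT

Answer: hotel
<<<<<<< LEFT
golf
=======
foxtrot
>>>>>>> RIGHT
<<<<<<< LEFT
charlie
=======
hotel
>>>>>>> RIGHT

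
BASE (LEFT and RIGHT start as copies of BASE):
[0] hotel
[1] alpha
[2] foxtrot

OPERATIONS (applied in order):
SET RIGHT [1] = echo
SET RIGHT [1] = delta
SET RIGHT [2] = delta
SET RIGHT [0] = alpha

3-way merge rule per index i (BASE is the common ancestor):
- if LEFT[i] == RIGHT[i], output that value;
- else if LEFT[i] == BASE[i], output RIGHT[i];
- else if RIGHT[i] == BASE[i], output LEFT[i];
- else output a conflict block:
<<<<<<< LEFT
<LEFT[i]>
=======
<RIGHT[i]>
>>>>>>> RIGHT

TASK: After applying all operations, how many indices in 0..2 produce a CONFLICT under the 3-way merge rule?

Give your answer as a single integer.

Final LEFT:  [hotel, alpha, foxtrot]
Final RIGHT: [alpha, delta, delta]
i=0: L=hotel=BASE, R=alpha -> take RIGHT -> alpha
i=1: L=alpha=BASE, R=delta -> take RIGHT -> delta
i=2: L=foxtrot=BASE, R=delta -> take RIGHT -> delta
Conflict count: 0

Answer: 0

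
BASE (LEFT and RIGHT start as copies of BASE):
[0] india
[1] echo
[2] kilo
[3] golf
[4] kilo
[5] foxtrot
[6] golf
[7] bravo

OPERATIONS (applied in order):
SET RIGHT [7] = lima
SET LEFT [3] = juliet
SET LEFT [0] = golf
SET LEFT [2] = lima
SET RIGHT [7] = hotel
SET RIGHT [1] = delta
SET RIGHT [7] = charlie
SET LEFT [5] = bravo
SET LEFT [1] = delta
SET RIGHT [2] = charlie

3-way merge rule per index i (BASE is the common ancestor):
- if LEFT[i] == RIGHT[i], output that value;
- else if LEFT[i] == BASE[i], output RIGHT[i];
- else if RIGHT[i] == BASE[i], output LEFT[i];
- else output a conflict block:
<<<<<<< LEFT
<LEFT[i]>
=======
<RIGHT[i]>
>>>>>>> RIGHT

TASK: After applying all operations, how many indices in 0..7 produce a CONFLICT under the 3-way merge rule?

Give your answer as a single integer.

Final LEFT:  [golf, delta, lima, juliet, kilo, bravo, golf, bravo]
Final RIGHT: [india, delta, charlie, golf, kilo, foxtrot, golf, charlie]
i=0: L=golf, R=india=BASE -> take LEFT -> golf
i=1: L=delta R=delta -> agree -> delta
i=2: BASE=kilo L=lima R=charlie all differ -> CONFLICT
i=3: L=juliet, R=golf=BASE -> take LEFT -> juliet
i=4: L=kilo R=kilo -> agree -> kilo
i=5: L=bravo, R=foxtrot=BASE -> take LEFT -> bravo
i=6: L=golf R=golf -> agree -> golf
i=7: L=bravo=BASE, R=charlie -> take RIGHT -> charlie
Conflict count: 1

Answer: 1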